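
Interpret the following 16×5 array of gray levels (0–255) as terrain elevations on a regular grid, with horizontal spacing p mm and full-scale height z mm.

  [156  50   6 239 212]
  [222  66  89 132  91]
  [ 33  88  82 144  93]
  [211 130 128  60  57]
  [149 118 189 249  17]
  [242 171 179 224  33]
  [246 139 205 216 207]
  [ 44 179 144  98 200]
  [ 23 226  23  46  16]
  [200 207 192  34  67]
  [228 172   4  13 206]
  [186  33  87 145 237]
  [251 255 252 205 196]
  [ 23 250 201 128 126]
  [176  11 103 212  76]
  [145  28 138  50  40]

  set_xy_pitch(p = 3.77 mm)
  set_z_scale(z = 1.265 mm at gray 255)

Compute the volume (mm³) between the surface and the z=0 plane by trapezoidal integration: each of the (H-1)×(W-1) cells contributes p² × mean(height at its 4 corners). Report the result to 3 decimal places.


height_mm = gray/255 × 1.265; cell vol = 3.77² × mean(4 corners)
unit = 3.77² × 1.265 / (4×255) = 0.0176268 mm³ per gray-sum
row 0: Σ corner-gray over 4 cells = 1845  → 32.5214
row 1: Σ corner-gray over 4 cells = 1641  → 28.9256
row 2: Σ corner-gray over 4 cells = 1658  → 29.2252
row 3: Σ corner-gray over 4 cells = 2182  → 38.4616
row 4: Σ corner-gray over 4 cells = 2701  → 47.6099
row 5: Σ corner-gray over 4 cells = 2996  → 52.8098
row 6: Σ corner-gray over 4 cells = 2659  → 46.8696
row 7: Σ corner-gray over 4 cells = 1715  → 30.2299
row 8: Σ corner-gray over 4 cells = 1762  → 31.0584
row 9: Σ corner-gray over 4 cells = 1945  → 34.2841
row 10: Σ corner-gray over 4 cells = 1765  → 31.1113
row 11: Σ corner-gray over 4 cells = 2824  → 49.7780
row 12: Σ corner-gray over 4 cells = 3178  → 56.0179
row 13: Σ corner-gray over 4 cells = 2211  → 38.9728
row 14: Σ corner-gray over 4 cells = 1521  → 26.8103
Σ rows: total corner-gray = 32603  → 574.6860 mm³

574.686


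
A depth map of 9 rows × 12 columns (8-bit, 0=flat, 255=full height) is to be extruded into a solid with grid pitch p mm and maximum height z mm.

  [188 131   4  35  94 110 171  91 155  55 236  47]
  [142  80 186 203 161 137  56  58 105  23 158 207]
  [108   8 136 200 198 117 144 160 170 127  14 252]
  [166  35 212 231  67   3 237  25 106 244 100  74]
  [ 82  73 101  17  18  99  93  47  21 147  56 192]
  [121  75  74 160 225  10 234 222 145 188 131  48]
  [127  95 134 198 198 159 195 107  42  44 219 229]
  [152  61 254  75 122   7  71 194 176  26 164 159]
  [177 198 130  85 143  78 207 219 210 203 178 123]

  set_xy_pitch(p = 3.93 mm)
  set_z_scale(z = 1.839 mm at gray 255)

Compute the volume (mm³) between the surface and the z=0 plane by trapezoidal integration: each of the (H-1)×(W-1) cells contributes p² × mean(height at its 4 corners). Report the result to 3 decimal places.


1214.960

height_mm = gray/255 × 1.839; cell vol = 3.93² × mean(4 corners)
unit = 3.93² × 1.839 / (4×255) = 0.0278462 mm³ per gray-sum
row 0: Σ corner-gray over 11 cells = 5082  → 141.5146
row 1: Σ corner-gray over 11 cells = 5591  → 155.6884
row 2: Σ corner-gray over 11 cells = 5668  → 157.8325
row 3: Σ corner-gray over 11 cells = 4378  → 121.9109
row 4: Σ corner-gray over 11 cells = 4715  → 131.2951
row 5: Σ corner-gray over 11 cells = 6235  → 173.6213
row 6: Σ corner-gray over 11 cells = 5749  → 160.0881
row 7: Σ corner-gray over 11 cells = 6213  → 173.0087
Σ rows: total corner-gray = 43631  → 1214.9596 mm³


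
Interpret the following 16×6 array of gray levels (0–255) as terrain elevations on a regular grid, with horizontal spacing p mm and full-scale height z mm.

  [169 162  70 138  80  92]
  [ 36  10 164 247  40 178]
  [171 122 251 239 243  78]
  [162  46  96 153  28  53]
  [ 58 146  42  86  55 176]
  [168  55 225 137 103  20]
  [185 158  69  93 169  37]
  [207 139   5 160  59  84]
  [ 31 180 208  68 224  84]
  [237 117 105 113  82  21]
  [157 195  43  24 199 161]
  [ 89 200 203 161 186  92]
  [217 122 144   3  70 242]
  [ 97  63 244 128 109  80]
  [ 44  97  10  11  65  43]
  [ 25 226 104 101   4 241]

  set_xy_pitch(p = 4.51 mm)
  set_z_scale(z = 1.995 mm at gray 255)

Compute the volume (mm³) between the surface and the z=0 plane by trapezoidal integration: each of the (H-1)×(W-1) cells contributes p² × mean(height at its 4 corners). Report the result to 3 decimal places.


1415.036

height_mm = gray/255 × 1.995; cell vol = 4.51² × mean(4 corners)
unit = 4.51² × 1.995 / (4×255) = 0.0397828 mm³ per gray-sum
row 0: Σ corner-gray over 5 cells = 2297  → 91.3812
row 1: Σ corner-gray over 5 cells = 3095  → 123.1279
row 2: Σ corner-gray over 5 cells = 2820  → 112.1876
row 3: Σ corner-gray over 5 cells = 1753  → 69.7393
row 4: Σ corner-gray over 5 cells = 2120  → 84.3396
row 5: Σ corner-gray over 5 cells = 2428  → 96.5927
row 6: Σ corner-gray over 5 cells = 2217  → 88.1986
row 7: Σ corner-gray over 5 cells = 2492  → 99.1388
row 8: Σ corner-gray over 5 cells = 2567  → 102.1226
row 9: Σ corner-gray over 5 cells = 2332  → 92.7736
row 10: Σ corner-gray over 5 cells = 2921  → 116.2057
row 11: Σ corner-gray over 5 cells = 2818  → 112.1081
row 12: Σ corner-gray over 5 cells = 2402  → 95.5584
row 13: Σ corner-gray over 5 cells = 1718  → 68.3469
row 14: Σ corner-gray over 5 cells = 1589  → 63.2149
Σ rows: total corner-gray = 35569  → 1415.0359 mm³


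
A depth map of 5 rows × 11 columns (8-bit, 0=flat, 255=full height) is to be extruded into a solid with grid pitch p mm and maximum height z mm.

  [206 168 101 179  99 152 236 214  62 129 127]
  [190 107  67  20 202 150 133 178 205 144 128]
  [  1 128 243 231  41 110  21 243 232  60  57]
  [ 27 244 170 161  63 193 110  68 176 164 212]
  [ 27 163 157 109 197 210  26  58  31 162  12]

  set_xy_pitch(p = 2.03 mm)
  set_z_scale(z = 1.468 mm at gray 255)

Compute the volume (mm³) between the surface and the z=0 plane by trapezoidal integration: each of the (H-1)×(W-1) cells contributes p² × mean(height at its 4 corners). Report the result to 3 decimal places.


height_mm = gray/255 × 1.468; cell vol = 2.03² × mean(4 corners)
unit = 2.03² × 1.468 / (4×255) = 0.00593086 mm³ per gray-sum
row 0: Σ corner-gray over 10 cells = 5743  → 34.0610
row 1: Σ corner-gray over 10 cells = 5406  → 32.0623
row 2: Σ corner-gray over 10 cells = 5613  → 33.2899
row 3: Σ corner-gray over 10 cells = 5202  → 30.8524
Σ rows: total corner-gray = 21964  → 130.2655 mm³

130.265


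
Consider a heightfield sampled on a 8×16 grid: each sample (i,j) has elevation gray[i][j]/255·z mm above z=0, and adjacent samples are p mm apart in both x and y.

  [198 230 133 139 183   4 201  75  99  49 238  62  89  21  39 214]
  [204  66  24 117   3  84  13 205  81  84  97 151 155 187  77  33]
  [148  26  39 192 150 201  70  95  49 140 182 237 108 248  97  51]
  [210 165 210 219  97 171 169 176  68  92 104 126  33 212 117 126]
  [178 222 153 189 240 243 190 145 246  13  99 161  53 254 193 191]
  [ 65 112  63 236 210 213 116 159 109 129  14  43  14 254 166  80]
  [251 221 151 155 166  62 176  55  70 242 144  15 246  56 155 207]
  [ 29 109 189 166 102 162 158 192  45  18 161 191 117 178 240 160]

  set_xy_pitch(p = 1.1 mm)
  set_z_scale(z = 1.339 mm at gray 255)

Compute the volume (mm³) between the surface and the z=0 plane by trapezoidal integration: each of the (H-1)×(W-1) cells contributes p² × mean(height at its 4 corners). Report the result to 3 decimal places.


89.633

height_mm = gray/255 × 1.339; cell vol = 1.1² × mean(4 corners)
unit = 1.1² × 1.339 / (4×255) = 0.00158842 mm³ per gray-sum
row 0: Σ corner-gray over 15 cells = 6461  → 10.2628
row 1: Σ corner-gray over 15 cells = 6792  → 10.7886
row 2: Σ corner-gray over 15 cells = 8121  → 12.8996
row 3: Σ corner-gray over 15 cells = 9425  → 14.9709
row 4: Σ corner-gray over 15 cells = 8992  → 14.2831
row 5: Σ corner-gray over 15 cells = 8107  → 12.8773
row 6: Σ corner-gray over 15 cells = 8531  → 13.5508
Σ rows: total corner-gray = 56429  → 89.6330 mm³


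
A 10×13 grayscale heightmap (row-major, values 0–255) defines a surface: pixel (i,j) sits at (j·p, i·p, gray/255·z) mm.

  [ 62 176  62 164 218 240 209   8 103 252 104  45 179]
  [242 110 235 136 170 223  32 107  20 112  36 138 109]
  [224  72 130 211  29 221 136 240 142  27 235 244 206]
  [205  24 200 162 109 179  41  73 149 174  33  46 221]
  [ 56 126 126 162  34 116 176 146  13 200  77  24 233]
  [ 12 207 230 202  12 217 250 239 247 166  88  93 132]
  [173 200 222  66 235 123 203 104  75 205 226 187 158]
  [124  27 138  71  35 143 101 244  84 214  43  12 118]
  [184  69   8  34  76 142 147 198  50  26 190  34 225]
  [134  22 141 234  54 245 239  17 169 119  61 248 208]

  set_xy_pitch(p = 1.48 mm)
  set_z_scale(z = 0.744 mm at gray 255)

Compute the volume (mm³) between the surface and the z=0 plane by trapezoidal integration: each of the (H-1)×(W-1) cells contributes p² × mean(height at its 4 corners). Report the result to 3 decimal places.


height_mm = gray/255 × 0.744; cell vol = 1.48² × mean(4 corners)
unit = 1.48² × 0.744 / (4×255) = 0.0015977 mm³ per gray-sum
row 0: Σ corner-gray over 12 cells = 6392  → 10.2125
row 1: Σ corner-gray over 12 cells = 6793  → 10.8532
row 2: Σ corner-gray over 12 cells = 6610  → 10.5608
row 3: Σ corner-gray over 12 cells = 5495  → 8.7794
row 4: Σ corner-gray over 12 cells = 6735  → 10.7605
row 5: Σ corner-gray over 12 cells = 8069  → 12.8919
row 6: Σ corner-gray over 12 cells = 6489  → 10.3675
row 7: Σ corner-gray over 12 cells = 4823  → 7.7057
row 8: Σ corner-gray over 12 cells = 5797  → 9.2619
Σ rows: total corner-gray = 57203  → 91.3934 mm³

91.393


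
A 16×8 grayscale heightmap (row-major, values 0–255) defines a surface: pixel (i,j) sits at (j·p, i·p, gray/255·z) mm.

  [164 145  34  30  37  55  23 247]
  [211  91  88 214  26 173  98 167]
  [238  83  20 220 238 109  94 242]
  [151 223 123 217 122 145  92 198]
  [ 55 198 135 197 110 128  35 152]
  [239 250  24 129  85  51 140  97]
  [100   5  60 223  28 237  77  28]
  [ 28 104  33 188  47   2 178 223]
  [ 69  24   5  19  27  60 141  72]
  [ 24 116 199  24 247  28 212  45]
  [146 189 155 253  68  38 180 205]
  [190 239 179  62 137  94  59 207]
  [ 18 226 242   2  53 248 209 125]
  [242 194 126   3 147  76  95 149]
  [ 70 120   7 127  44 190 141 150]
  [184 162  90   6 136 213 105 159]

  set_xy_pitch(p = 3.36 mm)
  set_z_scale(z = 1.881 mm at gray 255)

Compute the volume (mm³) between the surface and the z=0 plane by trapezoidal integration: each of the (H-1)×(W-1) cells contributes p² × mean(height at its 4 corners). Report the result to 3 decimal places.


1055.291

height_mm = gray/255 × 1.881; cell vol = 3.36² × mean(4 corners)
unit = 3.36² × 1.881 / (4×255) = 0.0208194 mm³ per gray-sum
row 0: Σ corner-gray over 7 cells = 2817  → 58.6481
row 1: Σ corner-gray over 7 cells = 3766  → 78.4057
row 2: Σ corner-gray over 7 cells = 4201  → 87.4621
row 3: Σ corner-gray over 7 cells = 4006  → 83.4023
row 4: Σ corner-gray over 7 cells = 3507  → 73.0135
row 5: Σ corner-gray over 7 cells = 3082  → 64.1652
row 6: Σ corner-gray over 7 cells = 2743  → 57.1075
row 7: Σ corner-gray over 7 cells = 2048  → 42.6380
row 8: Σ corner-gray over 7 cells = 2414  → 50.2579
row 9: Σ corner-gray over 7 cells = 3838  → 79.9047
row 10: Σ corner-gray over 7 cells = 4054  → 84.4016
row 11: Σ corner-gray over 7 cells = 4040  → 84.1102
row 12: Σ corner-gray over 7 cells = 3776  → 78.6139
row 13: Σ corner-gray over 7 cells = 3151  → 65.6018
row 14: Σ corner-gray over 7 cells = 3245  → 67.5588
Σ rows: total corner-gray = 50688  → 1055.2912 mm³


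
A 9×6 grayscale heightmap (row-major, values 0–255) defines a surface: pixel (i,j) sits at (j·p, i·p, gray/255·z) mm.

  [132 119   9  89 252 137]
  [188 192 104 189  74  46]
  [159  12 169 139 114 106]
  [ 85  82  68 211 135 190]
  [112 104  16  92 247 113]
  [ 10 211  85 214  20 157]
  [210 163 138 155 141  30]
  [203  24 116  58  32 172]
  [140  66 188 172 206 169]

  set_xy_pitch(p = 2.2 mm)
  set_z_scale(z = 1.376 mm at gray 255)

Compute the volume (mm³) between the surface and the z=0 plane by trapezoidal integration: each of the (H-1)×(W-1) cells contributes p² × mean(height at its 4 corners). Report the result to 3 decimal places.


127.725

height_mm = gray/255 × 1.376; cell vol = 2.2² × mean(4 corners)
unit = 2.2² × 1.376 / (4×255) = 0.00652925 mm³ per gray-sum
row 0: Σ corner-gray over 5 cells = 2559  → 16.7084
row 1: Σ corner-gray over 5 cells = 2485  → 16.2252
row 2: Σ corner-gray over 5 cells = 2400  → 15.6702
row 3: Σ corner-gray over 5 cells = 2410  → 15.7355
row 4: Σ corner-gray over 5 cells = 2370  → 15.4743
row 5: Σ corner-gray over 5 cells = 2661  → 17.3743
row 6: Σ corner-gray over 5 cells = 2269  → 14.8149
row 7: Σ corner-gray over 5 cells = 2408  → 15.7224
Σ rows: total corner-gray = 19562  → 127.7253 mm³


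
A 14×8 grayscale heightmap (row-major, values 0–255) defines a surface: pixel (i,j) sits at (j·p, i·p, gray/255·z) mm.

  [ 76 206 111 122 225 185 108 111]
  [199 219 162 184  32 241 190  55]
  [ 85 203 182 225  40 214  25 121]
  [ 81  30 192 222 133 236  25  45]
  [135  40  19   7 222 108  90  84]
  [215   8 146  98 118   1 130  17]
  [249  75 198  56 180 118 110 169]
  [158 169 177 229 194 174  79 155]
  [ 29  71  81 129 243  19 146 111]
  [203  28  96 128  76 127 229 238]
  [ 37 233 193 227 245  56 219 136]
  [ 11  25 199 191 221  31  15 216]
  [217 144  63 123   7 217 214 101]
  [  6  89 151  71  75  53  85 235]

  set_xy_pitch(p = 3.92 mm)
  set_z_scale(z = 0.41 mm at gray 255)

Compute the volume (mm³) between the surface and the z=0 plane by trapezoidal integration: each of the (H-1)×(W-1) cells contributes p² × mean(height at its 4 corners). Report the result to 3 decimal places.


293.467

height_mm = gray/255 × 0.41; cell vol = 3.92² × mean(4 corners)
unit = 3.92² × 0.41 / (4×255) = 0.00617669 mm³ per gray-sum
row 0: Σ corner-gray over 7 cells = 4411  → 27.2454
row 1: Σ corner-gray over 7 cells = 4294  → 26.5227
row 2: Σ corner-gray over 7 cells = 3786  → 23.3849
row 3: Σ corner-gray over 7 cells = 2993  → 18.4868
row 4: Σ corner-gray over 7 cells = 2425  → 14.9785
row 5: Σ corner-gray over 7 cells = 3126  → 19.3083
row 6: Σ corner-gray over 7 cells = 4249  → 26.2448
row 7: Σ corner-gray over 7 cells = 3875  → 23.9347
row 8: Σ corner-gray over 7 cells = 3327  → 20.5498
row 9: Σ corner-gray over 7 cells = 4328  → 26.7327
row 10: Σ corner-gray over 7 cells = 4110  → 25.3862
row 11: Σ corner-gray over 7 cells = 3445  → 21.2787
row 12: Σ corner-gray over 7 cells = 3143  → 19.4133
Σ rows: total corner-gray = 47512  → 293.4669 mm³


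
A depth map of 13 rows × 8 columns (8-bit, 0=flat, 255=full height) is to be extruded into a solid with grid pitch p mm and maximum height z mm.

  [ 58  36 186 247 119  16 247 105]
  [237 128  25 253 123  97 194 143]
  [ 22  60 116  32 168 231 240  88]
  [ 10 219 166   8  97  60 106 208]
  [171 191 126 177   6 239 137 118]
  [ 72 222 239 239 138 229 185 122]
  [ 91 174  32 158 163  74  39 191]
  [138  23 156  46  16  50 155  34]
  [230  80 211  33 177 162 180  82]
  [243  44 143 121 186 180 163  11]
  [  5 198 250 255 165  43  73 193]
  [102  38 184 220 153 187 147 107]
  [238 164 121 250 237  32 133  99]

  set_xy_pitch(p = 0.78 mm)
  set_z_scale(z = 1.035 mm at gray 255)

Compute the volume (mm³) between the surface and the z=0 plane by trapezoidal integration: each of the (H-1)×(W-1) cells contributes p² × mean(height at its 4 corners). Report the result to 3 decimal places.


28.294

height_mm = gray/255 × 1.035; cell vol = 0.78² × mean(4 corners)
unit = 0.78² × 1.035 / (4×255) = 0.000617347 mm³ per gray-sum
row 0: Σ corner-gray over 7 cells = 3885  → 2.3984
row 1: Σ corner-gray over 7 cells = 3824  → 2.3607
row 2: Σ corner-gray over 7 cells = 3334  → 2.0582
row 3: Σ corner-gray over 7 cells = 3571  → 2.2045
row 4: Σ corner-gray over 7 cells = 4739  → 2.9256
row 5: Σ corner-gray over 7 cells = 4260  → 2.6299
row 6: Σ corner-gray over 7 cells = 2626  → 1.6212
row 7: Σ corner-gray over 7 cells = 3062  → 1.8903
row 8: Σ corner-gray over 7 cells = 3926  → 2.4237
row 9: Σ corner-gray over 7 cells = 4094  → 2.5274
row 10: Σ corner-gray over 7 cells = 4233  → 2.6132
row 11: Σ corner-gray over 7 cells = 4278  → 2.6410
Σ rows: total corner-gray = 45832  → 28.2943 mm³


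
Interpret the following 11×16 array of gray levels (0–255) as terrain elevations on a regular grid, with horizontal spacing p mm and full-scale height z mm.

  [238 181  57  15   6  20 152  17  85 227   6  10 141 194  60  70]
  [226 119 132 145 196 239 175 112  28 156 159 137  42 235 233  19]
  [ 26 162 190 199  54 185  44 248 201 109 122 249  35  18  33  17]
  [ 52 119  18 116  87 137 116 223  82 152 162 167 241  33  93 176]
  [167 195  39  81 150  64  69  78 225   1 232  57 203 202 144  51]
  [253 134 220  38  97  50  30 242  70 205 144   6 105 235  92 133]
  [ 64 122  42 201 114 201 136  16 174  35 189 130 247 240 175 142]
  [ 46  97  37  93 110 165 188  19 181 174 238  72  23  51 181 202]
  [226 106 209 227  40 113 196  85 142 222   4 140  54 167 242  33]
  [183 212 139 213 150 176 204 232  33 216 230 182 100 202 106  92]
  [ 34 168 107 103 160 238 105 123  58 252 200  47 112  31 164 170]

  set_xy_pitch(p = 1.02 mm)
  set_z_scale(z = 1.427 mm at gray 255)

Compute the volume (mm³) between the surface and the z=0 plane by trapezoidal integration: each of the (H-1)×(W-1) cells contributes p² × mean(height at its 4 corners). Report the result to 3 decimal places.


height_mm = gray/255 × 1.427; cell vol = 1.02² × mean(4 corners)
unit = 1.02² × 1.427 / (4×255) = 0.00145554 mm³ per gray-sum
row 0: Σ corner-gray over 15 cells = 7111  → 10.3503
row 1: Σ corner-gray over 15 cells = 8202  → 11.9383
row 2: Σ corner-gray over 15 cells = 7461  → 10.8598
row 3: Σ corner-gray over 15 cells = 7418  → 10.7972
row 4: Σ corner-gray over 15 cells = 7420  → 10.8001
row 5: Σ corner-gray over 15 cells = 7972  → 11.6036
row 6: Σ corner-gray over 15 cells = 7756  → 11.2892
row 7: Σ corner-gray over 15 cells = 7659  → 11.1480
row 8: Σ corner-gray over 15 cells = 9218  → 13.4172
row 9: Σ corner-gray over 15 cells = 9005  → 13.1071
Σ rows: total corner-gray = 79222  → 115.3108 mm³

115.311


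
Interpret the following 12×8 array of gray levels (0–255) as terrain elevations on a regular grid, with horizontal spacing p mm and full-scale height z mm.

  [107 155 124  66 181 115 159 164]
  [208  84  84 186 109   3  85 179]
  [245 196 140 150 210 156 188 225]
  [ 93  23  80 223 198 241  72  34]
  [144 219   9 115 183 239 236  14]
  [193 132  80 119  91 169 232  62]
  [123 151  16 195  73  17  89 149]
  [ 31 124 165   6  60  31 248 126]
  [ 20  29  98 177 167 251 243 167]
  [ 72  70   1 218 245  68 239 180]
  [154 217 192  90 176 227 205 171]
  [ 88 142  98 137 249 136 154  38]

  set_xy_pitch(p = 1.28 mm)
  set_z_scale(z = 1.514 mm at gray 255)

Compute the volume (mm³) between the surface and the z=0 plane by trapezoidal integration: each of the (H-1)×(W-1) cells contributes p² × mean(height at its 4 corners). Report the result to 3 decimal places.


103.037

height_mm = gray/255 × 1.514; cell vol = 1.28² × mean(4 corners)
unit = 1.28² × 1.514 / (4×255) = 0.0024319 mm³ per gray-sum
row 0: Σ corner-gray over 7 cells = 3360  → 8.1712
row 1: Σ corner-gray over 7 cells = 4039  → 9.8224
row 2: Σ corner-gray over 7 cells = 4351  → 10.5812
row 3: Σ corner-gray over 7 cells = 3961  → 9.6328
row 4: Σ corner-gray over 7 cells = 4061  → 9.8759
row 5: Σ corner-gray over 7 cells = 3255  → 7.9158
row 6: Σ corner-gray over 7 cells = 2779  → 6.7582
row 7: Σ corner-gray over 7 cells = 3542  → 8.6138
row 8: Σ corner-gray over 7 cells = 4051  → 9.8516
row 9: Σ corner-gray over 7 cells = 4473  → 10.8779
row 10: Σ corner-gray over 7 cells = 4497  → 10.9363
Σ rows: total corner-gray = 42369  → 103.0372 mm³


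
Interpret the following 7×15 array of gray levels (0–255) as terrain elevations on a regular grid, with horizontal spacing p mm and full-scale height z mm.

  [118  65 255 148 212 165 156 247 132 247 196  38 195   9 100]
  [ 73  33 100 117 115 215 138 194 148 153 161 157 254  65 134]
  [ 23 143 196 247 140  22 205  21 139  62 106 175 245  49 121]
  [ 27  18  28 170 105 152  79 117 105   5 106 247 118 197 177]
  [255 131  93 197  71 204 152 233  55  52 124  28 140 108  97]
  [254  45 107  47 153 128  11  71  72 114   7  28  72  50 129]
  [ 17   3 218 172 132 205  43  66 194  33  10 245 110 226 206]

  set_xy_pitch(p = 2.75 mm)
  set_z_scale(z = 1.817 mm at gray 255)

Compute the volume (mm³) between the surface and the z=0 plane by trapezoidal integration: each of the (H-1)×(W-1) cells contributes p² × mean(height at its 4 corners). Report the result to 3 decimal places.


height_mm = gray/255 × 1.817; cell vol = 2.75² × mean(4 corners)
unit = 2.75² × 1.817 / (4×255) = 0.0134716 mm³ per gray-sum
row 0: Σ corner-gray over 14 cells = 8255  → 111.2083
row 1: Σ corner-gray over 14 cells = 7551  → 101.7243
row 2: Σ corner-gray over 14 cells = 6742  → 90.8257
row 3: Σ corner-gray over 14 cells = 6626  → 89.2630
row 4: Σ corner-gray over 14 cells = 5721  → 77.0712
row 5: Σ corner-gray over 14 cells = 5730  → 77.1924
Σ rows: total corner-gray = 40625  → 547.2850 mm³

547.285


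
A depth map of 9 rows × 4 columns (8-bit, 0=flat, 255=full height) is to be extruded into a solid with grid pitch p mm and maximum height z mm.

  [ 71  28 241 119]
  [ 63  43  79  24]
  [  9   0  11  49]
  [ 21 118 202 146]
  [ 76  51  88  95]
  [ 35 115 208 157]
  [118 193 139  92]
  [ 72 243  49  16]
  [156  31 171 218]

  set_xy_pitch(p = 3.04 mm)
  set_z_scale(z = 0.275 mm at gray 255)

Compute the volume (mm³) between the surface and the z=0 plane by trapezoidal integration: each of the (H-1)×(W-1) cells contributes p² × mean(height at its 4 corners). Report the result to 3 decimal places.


23.939

height_mm = gray/255 × 0.275; cell vol = 3.04² × mean(4 corners)
unit = 3.04² × 0.275 / (4×255) = 0.00249161 mm³ per gray-sum
row 0: Σ corner-gray over 3 cells = 1059  → 2.6386
row 1: Σ corner-gray over 3 cells = 411  → 1.0241
row 2: Σ corner-gray over 3 cells = 887  → 2.2101
row 3: Σ corner-gray over 3 cells = 1256  → 3.1295
row 4: Σ corner-gray over 3 cells = 1287  → 3.2067
row 5: Σ corner-gray over 3 cells = 1712  → 4.2656
row 6: Σ corner-gray over 3 cells = 1546  → 3.8520
row 7: Σ corner-gray over 3 cells = 1450  → 3.6128
Σ rows: total corner-gray = 9608  → 23.9394 mm³


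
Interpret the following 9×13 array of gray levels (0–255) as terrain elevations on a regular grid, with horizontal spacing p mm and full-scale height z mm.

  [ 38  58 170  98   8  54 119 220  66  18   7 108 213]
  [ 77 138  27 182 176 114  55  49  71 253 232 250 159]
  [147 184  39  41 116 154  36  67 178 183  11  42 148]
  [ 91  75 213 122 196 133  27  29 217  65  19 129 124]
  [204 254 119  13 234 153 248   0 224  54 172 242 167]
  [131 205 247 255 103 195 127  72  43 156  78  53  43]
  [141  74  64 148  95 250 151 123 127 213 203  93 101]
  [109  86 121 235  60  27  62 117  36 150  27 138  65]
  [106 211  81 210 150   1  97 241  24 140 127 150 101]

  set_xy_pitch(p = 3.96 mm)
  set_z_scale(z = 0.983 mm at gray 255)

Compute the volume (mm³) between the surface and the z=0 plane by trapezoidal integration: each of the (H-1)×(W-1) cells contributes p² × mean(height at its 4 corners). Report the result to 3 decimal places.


714.350

height_mm = gray/255 × 0.983; cell vol = 3.96² × mean(4 corners)
unit = 3.96² × 0.983 / (4×255) = 0.0151128 mm³ per gray-sum
row 0: Σ corner-gray over 12 cells = 5433  → 82.1076
row 1: Σ corner-gray over 12 cells = 5727  → 86.5508
row 2: Σ corner-gray over 12 cells = 5062  → 76.5008
row 3: Σ corner-gray over 12 cells = 6462  → 97.6586
row 4: Σ corner-gray over 12 cells = 7039  → 106.3787
row 5: Σ corner-gray over 12 cells = 6566  → 99.2304
row 6: Σ corner-gray over 12 cells = 5616  → 84.8732
row 7: Σ corner-gray over 12 cells = 5363  → 81.0497
Σ rows: total corner-gray = 47268  → 714.3498 mm³


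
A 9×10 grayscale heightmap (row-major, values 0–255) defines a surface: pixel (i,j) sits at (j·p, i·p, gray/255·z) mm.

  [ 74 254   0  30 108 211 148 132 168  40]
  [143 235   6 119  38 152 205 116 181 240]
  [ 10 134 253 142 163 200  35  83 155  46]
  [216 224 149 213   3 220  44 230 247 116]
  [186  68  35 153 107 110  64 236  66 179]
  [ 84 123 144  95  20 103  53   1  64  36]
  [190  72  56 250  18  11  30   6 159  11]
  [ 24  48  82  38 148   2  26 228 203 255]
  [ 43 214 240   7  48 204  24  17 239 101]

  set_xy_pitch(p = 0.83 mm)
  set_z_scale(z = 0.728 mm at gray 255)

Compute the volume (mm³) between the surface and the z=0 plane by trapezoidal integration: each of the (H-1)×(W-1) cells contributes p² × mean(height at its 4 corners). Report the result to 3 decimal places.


height_mm = gray/255 × 0.728; cell vol = 0.83² × mean(4 corners)
unit = 0.83² × 0.728 / (4×255) = 0.000491685 mm³ per gray-sum
row 0: Σ corner-gray over 9 cells = 4703  → 2.3124
row 1: Σ corner-gray over 9 cells = 4873  → 2.3960
row 2: Σ corner-gray over 9 cells = 5378  → 2.6443
row 3: Σ corner-gray over 9 cells = 5035  → 2.4756
row 4: Σ corner-gray over 9 cells = 3369  → 1.6565
row 5: Σ corner-gray over 9 cells = 2731  → 1.3428
row 6: Σ corner-gray over 9 cells = 3234  → 1.5901
row 7: Σ corner-gray over 9 cells = 3959  → 1.9466
Σ rows: total corner-gray = 33282  → 16.3643 mm³

16.364


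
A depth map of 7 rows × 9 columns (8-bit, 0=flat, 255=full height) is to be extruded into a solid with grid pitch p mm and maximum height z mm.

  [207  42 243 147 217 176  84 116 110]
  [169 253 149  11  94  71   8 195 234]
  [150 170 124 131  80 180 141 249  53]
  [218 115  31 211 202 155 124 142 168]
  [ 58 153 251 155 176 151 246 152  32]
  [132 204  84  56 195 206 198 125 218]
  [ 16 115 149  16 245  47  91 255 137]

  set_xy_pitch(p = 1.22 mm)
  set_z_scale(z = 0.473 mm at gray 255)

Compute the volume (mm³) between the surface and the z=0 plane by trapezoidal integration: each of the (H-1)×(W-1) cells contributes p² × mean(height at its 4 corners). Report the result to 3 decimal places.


19.307

height_mm = gray/255 × 0.473; cell vol = 1.22² × mean(4 corners)
unit = 1.22² × 0.473 / (4×255) = 0.000690209 mm³ per gray-sum
row 0: Σ corner-gray over 8 cells = 4332  → 2.9900
row 1: Σ corner-gray over 8 cells = 4318  → 2.9803
row 2: Σ corner-gray over 8 cells = 4699  → 3.2433
row 3: Σ corner-gray over 8 cells = 5004  → 3.4538
row 4: Σ corner-gray over 8 cells = 5144  → 3.5504
row 5: Σ corner-gray over 8 cells = 4475  → 3.0887
Σ rows: total corner-gray = 27972  → 19.3065 mm³


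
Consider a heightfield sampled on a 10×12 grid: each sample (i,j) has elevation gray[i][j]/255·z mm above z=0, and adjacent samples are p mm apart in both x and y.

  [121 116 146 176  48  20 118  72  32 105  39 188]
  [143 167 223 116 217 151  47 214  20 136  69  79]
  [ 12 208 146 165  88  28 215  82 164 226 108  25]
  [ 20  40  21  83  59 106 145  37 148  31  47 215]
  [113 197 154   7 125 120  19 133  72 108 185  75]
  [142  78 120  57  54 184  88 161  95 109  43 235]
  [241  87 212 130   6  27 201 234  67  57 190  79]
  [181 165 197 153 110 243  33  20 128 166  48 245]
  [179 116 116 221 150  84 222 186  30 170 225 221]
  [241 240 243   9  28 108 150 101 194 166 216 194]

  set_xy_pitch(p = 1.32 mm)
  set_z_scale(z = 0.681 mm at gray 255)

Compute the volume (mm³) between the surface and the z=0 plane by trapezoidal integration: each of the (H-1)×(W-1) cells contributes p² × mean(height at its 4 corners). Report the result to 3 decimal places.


height_mm = gray/255 × 0.681; cell vol = 1.32² × mean(4 corners)
unit = 1.32² × 0.681 / (4×255) = 0.00116331 mm³ per gray-sum
row 0: Σ corner-gray over 11 cells = 4995  → 5.8107
row 1: Σ corner-gray over 11 cells = 5839  → 6.7926
row 2: Σ corner-gray over 11 cells = 4566  → 5.3117
row 3: Σ corner-gray over 11 cells = 4097  → 4.7661
row 4: Σ corner-gray over 11 cells = 4783  → 5.5641
row 5: Σ corner-gray over 11 cells = 5097  → 5.9294
row 6: Σ corner-gray over 11 cells = 5694  → 6.6239
row 7: Σ corner-gray over 11 cells = 6392  → 7.4359
row 8: Σ corner-gray over 11 cells = 6785  → 7.8930
Σ rows: total corner-gray = 48248  → 56.1273 mm³

56.127


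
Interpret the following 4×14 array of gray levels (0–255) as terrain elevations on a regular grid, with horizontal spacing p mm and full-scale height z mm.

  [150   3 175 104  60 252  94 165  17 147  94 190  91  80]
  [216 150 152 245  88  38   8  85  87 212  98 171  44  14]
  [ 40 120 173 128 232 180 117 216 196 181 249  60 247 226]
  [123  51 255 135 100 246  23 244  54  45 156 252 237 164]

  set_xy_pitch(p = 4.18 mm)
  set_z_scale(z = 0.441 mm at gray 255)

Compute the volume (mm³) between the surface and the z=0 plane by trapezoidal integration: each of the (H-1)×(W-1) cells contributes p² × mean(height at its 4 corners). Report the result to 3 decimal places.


164.660

height_mm = gray/255 × 0.441; cell vol = 4.18² × mean(4 corners)
unit = 4.18² × 0.441 / (4×255) = 0.00755424 mm³ per gray-sum
row 0: Σ corner-gray over 13 cells = 6000  → 45.3255
row 1: Σ corner-gray over 13 cells = 7450  → 56.2791
row 2: Σ corner-gray over 13 cells = 8347  → 63.0553
Σ rows: total corner-gray = 21797  → 164.6598 mm³


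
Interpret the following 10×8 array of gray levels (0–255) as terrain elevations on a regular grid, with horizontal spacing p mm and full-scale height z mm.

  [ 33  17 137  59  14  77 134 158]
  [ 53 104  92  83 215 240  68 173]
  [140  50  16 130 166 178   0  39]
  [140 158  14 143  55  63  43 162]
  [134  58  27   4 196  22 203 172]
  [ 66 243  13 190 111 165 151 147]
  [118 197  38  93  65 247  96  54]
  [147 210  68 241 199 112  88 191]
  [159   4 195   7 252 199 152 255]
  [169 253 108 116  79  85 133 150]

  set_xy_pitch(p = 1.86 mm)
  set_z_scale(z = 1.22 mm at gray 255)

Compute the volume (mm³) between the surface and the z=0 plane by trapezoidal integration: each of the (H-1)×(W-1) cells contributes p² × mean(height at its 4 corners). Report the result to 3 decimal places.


123.683

height_mm = gray/255 × 1.22; cell vol = 1.86² × mean(4 corners)
unit = 1.86² × 1.22 / (4×255) = 0.00413795 mm³ per gray-sum
row 0: Σ corner-gray over 7 cells = 2897  → 11.9876
row 1: Σ corner-gray over 7 cells = 3089  → 12.7821
row 2: Σ corner-gray over 7 cells = 2513  → 10.3987
row 3: Σ corner-gray over 7 cells = 2580  → 10.6759
row 4: Σ corner-gray over 7 cells = 3285  → 13.5932
row 5: Σ corner-gray over 7 cells = 3603  → 14.9090
row 6: Σ corner-gray over 7 cells = 3818  → 15.7987
row 7: Σ corner-gray over 7 cells = 4206  → 17.4042
row 8: Σ corner-gray over 7 cells = 3899  → 16.1339
Σ rows: total corner-gray = 29890  → 123.6834 mm³


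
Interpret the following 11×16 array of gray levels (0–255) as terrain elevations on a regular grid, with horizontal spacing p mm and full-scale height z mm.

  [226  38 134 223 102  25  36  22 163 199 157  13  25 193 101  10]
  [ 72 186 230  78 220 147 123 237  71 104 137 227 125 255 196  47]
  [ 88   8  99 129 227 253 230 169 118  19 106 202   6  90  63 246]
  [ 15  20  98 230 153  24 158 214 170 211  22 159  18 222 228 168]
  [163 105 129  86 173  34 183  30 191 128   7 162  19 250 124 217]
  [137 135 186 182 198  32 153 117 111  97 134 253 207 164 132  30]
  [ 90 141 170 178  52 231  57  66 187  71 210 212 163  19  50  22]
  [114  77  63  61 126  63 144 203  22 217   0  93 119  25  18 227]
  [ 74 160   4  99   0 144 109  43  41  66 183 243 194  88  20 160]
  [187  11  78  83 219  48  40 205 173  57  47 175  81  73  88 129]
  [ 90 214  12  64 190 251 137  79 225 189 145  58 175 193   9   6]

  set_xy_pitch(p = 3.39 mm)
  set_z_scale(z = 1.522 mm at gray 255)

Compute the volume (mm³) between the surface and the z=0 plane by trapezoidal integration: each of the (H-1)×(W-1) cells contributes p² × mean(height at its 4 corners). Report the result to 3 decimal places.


1260.448

height_mm = gray/255 × 1.522; cell vol = 3.39² × mean(4 corners)
unit = 3.39² × 1.522 / (4×255) = 0.017148 mm³ per gray-sum
row 0: Σ corner-gray over 15 cells = 7889  → 135.2807
row 1: Σ corner-gray over 15 cells = 8563  → 146.8385
row 2: Σ corner-gray over 15 cells = 7809  → 133.9089
row 3: Σ corner-gray over 15 cells = 7659  → 131.3367
row 4: Σ corner-gray over 15 cells = 7991  → 137.0298
row 5: Σ corner-gray over 15 cells = 8095  → 138.8132
row 6: Σ corner-gray over 15 cells = 6529  → 111.9594
row 7: Σ corner-gray over 15 cells = 5825  → 99.8872
row 8: Σ corner-gray over 15 cells = 6094  → 104.5000
row 9: Σ corner-gray over 15 cells = 7050  → 120.8935
Σ rows: total corner-gray = 73504  → 1260.4478 mm³


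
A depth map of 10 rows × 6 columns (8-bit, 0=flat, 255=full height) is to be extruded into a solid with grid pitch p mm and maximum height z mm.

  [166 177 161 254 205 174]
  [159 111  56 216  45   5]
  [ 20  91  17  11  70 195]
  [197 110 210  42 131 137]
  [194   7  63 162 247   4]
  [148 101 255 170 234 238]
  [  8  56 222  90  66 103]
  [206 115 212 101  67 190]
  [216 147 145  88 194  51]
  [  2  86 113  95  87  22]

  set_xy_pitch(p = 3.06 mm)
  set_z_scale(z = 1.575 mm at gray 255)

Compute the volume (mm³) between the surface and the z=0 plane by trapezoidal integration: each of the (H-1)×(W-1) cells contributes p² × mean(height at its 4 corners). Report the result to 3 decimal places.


height_mm = gray/255 × 1.575; cell vol = 3.06² × mean(4 corners)
unit = 3.06² × 1.575 / (4×255) = 0.0144585 mm³ per gray-sum
row 0: Σ corner-gray over 5 cells = 2954  → 42.7104
row 1: Σ corner-gray over 5 cells = 1613  → 23.3216
row 2: Σ corner-gray over 5 cells = 1913  → 27.6591
row 3: Σ corner-gray over 5 cells = 2476  → 35.7992
row 4: Σ corner-gray over 5 cells = 3062  → 44.2719
row 5: Σ corner-gray over 5 cells = 2885  → 41.7128
row 6: Σ corner-gray over 5 cells = 2365  → 34.1944
row 7: Σ corner-gray over 5 cells = 2801  → 40.4983
row 8: Σ corner-gray over 5 cells = 2201  → 31.8232
Σ rows: total corner-gray = 22270  → 321.9908 mm³

321.991


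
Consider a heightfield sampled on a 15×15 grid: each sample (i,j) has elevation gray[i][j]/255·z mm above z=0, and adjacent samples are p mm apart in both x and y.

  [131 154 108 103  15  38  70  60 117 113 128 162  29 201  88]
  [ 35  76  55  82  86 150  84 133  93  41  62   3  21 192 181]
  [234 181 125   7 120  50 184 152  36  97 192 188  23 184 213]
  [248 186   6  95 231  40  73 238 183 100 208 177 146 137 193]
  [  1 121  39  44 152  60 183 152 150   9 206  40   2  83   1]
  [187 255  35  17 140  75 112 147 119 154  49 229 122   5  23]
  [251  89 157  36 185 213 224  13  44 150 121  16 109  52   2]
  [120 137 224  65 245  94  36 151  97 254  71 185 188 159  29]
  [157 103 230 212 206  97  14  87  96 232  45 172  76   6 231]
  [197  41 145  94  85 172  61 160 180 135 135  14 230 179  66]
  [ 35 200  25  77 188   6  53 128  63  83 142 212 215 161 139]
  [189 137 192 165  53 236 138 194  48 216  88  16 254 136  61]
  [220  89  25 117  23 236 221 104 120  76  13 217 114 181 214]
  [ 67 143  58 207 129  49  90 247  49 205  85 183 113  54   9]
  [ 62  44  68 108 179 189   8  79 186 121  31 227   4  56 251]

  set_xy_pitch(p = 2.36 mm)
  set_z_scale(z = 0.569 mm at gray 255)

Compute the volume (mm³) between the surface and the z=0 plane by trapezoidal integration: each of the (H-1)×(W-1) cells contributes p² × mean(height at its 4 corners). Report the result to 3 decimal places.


height_mm = gray/255 × 0.569; cell vol = 2.36² × mean(4 corners)
unit = 2.36² × 0.569 / (4×255) = 0.00310696 mm³ per gray-sum
row 0: Σ corner-gray over 14 cells = 5187  → 16.1158
row 1: Σ corner-gray over 14 cells = 5897  → 18.3218
row 2: Σ corner-gray over 14 cells = 7606  → 23.6316
row 3: Σ corner-gray over 14 cells = 6565  → 20.3972
row 4: Σ corner-gray over 14 cells = 5612  → 17.4363
row 5: Σ corner-gray over 14 cells = 6199  → 19.2601
row 6: Σ corner-gray over 14 cells = 7032  → 21.8482
row 7: Σ corner-gray over 14 cells = 7501  → 23.3053
row 8: Σ corner-gray over 14 cells = 7065  → 21.9507
row 9: Σ corner-gray over 14 cells = 6805  → 21.1429
row 10: Σ corner-gray over 14 cells = 7276  → 22.6063
row 11: Σ corner-gray over 14 cells = 7502  → 23.3084
row 12: Σ corner-gray over 14 cells = 6806  → 21.1460
row 13: Σ corner-gray over 14 cells = 6213  → 19.3036
Σ rows: total corner-gray = 93266  → 289.7740 mm³

289.774


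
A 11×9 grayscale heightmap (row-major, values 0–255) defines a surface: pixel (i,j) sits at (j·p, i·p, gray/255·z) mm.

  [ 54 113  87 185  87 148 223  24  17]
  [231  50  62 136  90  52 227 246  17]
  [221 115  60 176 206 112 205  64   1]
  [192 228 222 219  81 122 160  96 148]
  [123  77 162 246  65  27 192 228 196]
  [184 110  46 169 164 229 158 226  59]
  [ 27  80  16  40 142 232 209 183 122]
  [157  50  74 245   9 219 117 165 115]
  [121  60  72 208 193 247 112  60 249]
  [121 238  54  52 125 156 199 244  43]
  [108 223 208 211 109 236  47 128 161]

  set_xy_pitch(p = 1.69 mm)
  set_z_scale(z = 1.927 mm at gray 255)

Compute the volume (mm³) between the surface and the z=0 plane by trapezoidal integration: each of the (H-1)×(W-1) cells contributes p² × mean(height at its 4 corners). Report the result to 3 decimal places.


height_mm = gray/255 × 1.927; cell vol = 1.69² × mean(4 corners)
unit = 1.69² × 1.927 / (4×255) = 0.00539579 mm³ per gray-sum
row 0: Σ corner-gray over 8 cells = 3779  → 20.3907
row 1: Σ corner-gray over 8 cells = 4072  → 21.9717
row 2: Σ corner-gray over 8 cells = 4694  → 25.3278
row 3: Σ corner-gray over 8 cells = 4909  → 26.4879
row 4: Σ corner-gray over 8 cells = 4760  → 25.6840
row 5: Σ corner-gray over 8 cells = 4400  → 23.7415
row 6: Σ corner-gray over 8 cells = 3983  → 21.4914
row 7: Σ corner-gray over 8 cells = 4304  → 23.2235
row 8: Σ corner-gray over 8 cells = 4574  → 24.6803
row 9: Σ corner-gray over 8 cells = 4893  → 26.4016
Σ rows: total corner-gray = 44368  → 239.4004 mm³

239.400


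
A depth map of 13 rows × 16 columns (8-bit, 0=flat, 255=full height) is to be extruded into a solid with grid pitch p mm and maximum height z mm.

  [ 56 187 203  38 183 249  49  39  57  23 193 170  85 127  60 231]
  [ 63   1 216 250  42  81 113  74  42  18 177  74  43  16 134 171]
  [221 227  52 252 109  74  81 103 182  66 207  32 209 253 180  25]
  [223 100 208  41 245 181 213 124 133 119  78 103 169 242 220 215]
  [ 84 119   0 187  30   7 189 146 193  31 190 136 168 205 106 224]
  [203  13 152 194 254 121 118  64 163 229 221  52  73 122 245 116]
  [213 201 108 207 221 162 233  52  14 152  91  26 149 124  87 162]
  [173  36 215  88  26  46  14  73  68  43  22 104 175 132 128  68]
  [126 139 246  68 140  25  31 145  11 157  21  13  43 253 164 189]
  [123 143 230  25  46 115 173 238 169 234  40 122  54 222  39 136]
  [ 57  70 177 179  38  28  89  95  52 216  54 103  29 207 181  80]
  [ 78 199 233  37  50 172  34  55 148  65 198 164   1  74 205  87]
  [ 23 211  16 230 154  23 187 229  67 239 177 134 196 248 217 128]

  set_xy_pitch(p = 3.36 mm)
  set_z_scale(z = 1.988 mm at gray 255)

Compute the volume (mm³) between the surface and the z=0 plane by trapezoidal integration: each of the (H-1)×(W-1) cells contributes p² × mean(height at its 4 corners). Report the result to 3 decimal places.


height_mm = gray/255 × 1.988; cell vol = 3.36² × mean(4 corners)
unit = 3.36² × 1.988 / (4×255) = 0.0220037 mm³ per gray-sum
row 0: Σ corner-gray over 15 cells = 6409  → 141.0214
row 1: Σ corner-gray over 15 cells = 7096  → 156.1379
row 2: Σ corner-gray over 15 cells = 9090  → 200.0132
row 3: Σ corner-gray over 15 cells = 8512  → 187.2951
row 4: Σ corner-gray over 15 cells = 8083  → 177.8555
row 5: Σ corner-gray over 15 cells = 8390  → 184.6106
row 6: Σ corner-gray over 15 cells = 6610  → 145.4441
row 7: Σ corner-gray over 15 cells = 5808  → 127.7972
row 8: Σ corner-gray over 15 cells = 7186  → 158.1182
row 9: Σ corner-gray over 15 cells = 7132  → 156.9300
row 10: Σ corner-gray over 15 cells = 6608  → 145.4001
row 11: Σ corner-gray over 15 cells = 8242  → 181.3541
Σ rows: total corner-gray = 89166  → 1961.9776 mm³

1961.978
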